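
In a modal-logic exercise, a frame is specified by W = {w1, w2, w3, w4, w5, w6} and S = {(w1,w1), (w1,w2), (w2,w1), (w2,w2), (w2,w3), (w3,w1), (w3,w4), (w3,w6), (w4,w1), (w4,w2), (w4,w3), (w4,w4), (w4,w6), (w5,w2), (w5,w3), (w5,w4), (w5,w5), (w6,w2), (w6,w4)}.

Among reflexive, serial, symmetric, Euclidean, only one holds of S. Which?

Reflexive: no — w3 is not related to itself.
Serial: yes — every world has a successor (e.g. w1 S w1).
Symmetric: no — w2 S w3 but not w3 S w2.
Euclidean: no — w2 S w1 and w2 S w3, but not w1 S w3.
Only serial holds.

serial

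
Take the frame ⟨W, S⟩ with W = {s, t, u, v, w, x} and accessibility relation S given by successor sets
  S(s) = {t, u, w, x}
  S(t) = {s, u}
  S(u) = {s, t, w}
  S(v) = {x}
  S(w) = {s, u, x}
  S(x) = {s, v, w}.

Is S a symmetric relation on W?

Yes

Symmetric: yes — every pair in S has its reverse in S.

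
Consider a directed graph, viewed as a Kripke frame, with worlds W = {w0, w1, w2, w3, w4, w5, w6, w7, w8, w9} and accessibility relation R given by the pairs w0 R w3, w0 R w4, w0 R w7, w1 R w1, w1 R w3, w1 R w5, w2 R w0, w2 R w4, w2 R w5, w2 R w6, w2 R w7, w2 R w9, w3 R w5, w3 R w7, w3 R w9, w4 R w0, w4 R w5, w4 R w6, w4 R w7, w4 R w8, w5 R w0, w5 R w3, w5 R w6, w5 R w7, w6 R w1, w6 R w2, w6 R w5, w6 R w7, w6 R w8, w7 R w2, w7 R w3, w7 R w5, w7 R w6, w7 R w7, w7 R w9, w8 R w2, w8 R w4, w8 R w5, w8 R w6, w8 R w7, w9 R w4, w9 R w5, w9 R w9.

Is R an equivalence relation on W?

Reflexive: no — w0 is not related to itself.
Symmetric: no — w0 R w3 but not w3 R w0.
Transitive: no — w0 R w3 and w3 R w5, but not w0 R w5.
So R is not an equivalence relation.

No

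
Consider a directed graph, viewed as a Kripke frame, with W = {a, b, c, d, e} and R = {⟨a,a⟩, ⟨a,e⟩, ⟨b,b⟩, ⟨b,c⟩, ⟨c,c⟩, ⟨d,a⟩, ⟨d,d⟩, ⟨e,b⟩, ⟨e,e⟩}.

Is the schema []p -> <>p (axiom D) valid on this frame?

Yes

Axiom D corresponds to the accessibility relation being serial.
Serial: yes — every world has a successor (e.g. a R a).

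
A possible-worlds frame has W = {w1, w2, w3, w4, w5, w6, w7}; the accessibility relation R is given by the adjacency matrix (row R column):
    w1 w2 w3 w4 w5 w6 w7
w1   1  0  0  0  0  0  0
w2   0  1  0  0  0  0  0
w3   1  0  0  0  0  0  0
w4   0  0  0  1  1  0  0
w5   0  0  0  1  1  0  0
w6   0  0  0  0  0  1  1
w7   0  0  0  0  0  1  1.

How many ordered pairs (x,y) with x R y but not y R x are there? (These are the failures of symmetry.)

Enumerating: (w3,w1).

1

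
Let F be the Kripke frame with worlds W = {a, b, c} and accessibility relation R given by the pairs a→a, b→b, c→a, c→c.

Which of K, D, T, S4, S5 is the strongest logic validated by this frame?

Serial (axiom D): yes — every world has a successor (e.g. a R a).
Reflexive (axiom T): yes — every world is R-related to itself.
Transitive (axiom 4): yes — every two-step R-path is closed by a direct edge.
Euclidean (axiom 5): no — c R a and c R c, but not a R c.
So F validates K, D, T, S4; S5 would additionally require R to be Euclidean. The strongest is S4.

S4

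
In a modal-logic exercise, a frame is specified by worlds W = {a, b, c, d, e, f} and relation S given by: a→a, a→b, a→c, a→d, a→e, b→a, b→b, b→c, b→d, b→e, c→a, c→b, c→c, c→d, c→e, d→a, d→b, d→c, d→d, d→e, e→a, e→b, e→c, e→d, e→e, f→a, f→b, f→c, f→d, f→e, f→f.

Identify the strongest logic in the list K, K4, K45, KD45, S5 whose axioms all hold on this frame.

K4

Transitive (axiom 4): yes — every two-step S-path is closed by a direct edge.
Euclidean (axiom 5): no — f S a and f S f, but not a S f.
Serial (axiom D): yes — every world has a successor (e.g. a S a).
Reflexive (axiom T): yes — every world is S-related to itself.
So F validates K, K4; K45 would additionally require S to be Euclidean. The strongest is K4.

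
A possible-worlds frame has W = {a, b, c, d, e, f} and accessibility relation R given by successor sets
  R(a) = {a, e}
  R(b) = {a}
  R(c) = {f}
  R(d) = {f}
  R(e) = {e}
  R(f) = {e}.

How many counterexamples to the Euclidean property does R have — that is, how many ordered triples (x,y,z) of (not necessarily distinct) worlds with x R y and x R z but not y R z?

3

Enumerating: (a,e,a), (c,f,f), (d,f,f).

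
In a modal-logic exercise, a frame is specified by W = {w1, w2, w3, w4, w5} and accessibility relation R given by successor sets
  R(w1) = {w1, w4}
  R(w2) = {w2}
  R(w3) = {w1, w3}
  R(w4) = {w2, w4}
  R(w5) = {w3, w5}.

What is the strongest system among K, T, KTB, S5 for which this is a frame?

Reflexive (axiom T): yes — every world is R-related to itself.
Symmetric (axiom B): no — w1 R w4 but not w4 R w1.
Euclidean (axiom 5): no — w1 R w4 and w1 R w1, but not w4 R w1.
So F validates K, T; KTB would additionally require R to be symmetric. The strongest is T.

T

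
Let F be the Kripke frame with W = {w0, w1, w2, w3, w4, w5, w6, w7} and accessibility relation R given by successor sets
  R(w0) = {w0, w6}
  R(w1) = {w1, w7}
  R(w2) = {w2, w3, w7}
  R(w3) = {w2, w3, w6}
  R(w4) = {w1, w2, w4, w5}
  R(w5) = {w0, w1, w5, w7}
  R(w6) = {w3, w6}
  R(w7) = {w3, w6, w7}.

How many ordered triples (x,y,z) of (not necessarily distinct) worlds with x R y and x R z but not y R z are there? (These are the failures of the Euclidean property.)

24

Enumerating: (w0,w6,w0), (w1,w7,w1), (w2,w3,w7), (w2,w7,w2), (w3,w2,w6), (w3,w6,w2), (w4,w1,w2), (w4,w1,w4), (w4,w1,w5), (w4,w2,w1), (w4,w2,w4), (w4,w2,w5), … and 12 more.
Total: 24.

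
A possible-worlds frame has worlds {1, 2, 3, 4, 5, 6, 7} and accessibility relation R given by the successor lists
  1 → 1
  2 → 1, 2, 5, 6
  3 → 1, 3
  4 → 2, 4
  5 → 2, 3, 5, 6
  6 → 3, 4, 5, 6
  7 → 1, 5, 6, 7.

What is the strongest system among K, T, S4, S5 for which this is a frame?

T

Reflexive (axiom T): yes — every world is R-related to itself.
Transitive (axiom 4): no — 2 R 5 and 5 R 3, but not 2 R 3.
Euclidean (axiom 5): no — 2 R 1 and 2 R 5, but not 1 R 5.
So F validates K, T; S4 would additionally require R to be transitive. The strongest is T.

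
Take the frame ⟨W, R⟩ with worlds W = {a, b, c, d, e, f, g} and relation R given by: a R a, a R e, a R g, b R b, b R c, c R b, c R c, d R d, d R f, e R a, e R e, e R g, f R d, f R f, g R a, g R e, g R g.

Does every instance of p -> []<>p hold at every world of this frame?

Yes

Axiom B corresponds to the accessibility relation being symmetric.
Symmetric: yes — every pair in R has its reverse in R.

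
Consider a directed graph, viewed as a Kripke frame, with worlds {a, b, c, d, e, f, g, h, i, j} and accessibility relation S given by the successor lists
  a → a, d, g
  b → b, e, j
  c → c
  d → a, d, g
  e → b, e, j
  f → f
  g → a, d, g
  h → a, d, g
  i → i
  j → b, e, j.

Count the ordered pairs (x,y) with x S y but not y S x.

Enumerating: (h,a), (h,d), (h,g).

3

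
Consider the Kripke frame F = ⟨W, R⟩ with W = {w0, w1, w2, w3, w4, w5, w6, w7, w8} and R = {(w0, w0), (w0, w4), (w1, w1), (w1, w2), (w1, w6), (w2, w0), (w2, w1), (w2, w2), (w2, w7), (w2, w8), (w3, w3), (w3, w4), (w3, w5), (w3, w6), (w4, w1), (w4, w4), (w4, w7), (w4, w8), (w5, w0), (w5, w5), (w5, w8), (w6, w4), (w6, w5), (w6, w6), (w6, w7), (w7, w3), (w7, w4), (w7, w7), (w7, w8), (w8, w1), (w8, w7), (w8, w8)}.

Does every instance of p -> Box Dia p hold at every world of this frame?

No

The schema B characterises exactly the symmetric frames.
Symmetric: no — w0 R w4 but not w4 R w0.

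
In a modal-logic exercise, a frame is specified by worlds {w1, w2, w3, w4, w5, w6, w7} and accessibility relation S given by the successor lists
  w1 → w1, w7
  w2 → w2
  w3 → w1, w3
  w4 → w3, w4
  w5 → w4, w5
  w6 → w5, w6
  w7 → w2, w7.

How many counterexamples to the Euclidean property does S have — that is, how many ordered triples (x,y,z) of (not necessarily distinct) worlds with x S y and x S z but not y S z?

Enumerating: (w1,w7,w1), (w3,w1,w3), (w4,w3,w4), (w5,w4,w5), (w6,w5,w6), (w7,w2,w7).

6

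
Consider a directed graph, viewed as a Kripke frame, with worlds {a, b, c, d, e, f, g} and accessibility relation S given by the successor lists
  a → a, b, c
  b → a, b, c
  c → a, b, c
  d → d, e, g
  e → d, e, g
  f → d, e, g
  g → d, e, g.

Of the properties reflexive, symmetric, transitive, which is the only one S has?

transitive

Reflexive: no — f is not related to itself.
Symmetric: no — f S d but not d S f.
Transitive: yes — every two-step S-path is closed by a direct edge.
Only transitive holds.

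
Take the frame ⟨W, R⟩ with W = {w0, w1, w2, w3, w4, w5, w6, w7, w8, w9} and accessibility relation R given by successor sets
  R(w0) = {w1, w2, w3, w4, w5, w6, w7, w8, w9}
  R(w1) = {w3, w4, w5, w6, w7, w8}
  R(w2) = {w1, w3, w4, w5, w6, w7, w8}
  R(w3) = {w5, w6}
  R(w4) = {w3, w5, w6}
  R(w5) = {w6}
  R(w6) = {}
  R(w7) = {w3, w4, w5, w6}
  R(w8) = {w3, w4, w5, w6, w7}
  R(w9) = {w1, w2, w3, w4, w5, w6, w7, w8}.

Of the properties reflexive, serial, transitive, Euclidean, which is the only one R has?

transitive

Reflexive: no — w0 is not related to itself.
Serial: no — w6 has no R-successor.
Transitive: yes — every two-step R-path is closed by a direct edge.
Euclidean: no — w0 R w1 and w0 R w2, but not w1 R w2.
Only transitive holds.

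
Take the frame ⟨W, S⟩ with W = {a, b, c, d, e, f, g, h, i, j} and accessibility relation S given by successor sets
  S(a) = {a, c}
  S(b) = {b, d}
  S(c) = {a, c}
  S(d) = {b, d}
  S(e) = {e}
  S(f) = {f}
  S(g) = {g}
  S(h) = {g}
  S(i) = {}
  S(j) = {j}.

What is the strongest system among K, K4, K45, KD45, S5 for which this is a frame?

K45

Transitive (axiom 4): yes — every two-step S-path is closed by a direct edge.
Euclidean (axiom 5): yes — any two successors of a common world are S-related.
Serial (axiom D): no — i has no S-successor.
Reflexive (axiom T): no — h is not related to itself.
So F validates K, K4, K45; KD45 would additionally require S to be serial. The strongest is K45.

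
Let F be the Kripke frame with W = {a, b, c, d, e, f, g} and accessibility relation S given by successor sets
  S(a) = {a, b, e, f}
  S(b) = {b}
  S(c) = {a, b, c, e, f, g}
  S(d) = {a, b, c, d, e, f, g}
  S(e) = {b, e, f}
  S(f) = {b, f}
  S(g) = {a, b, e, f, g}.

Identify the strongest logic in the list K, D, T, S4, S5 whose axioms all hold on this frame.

S4

Serial (axiom D): yes — every world has a successor (e.g. a S a).
Reflexive (axiom T): yes — every world is S-related to itself.
Transitive (axiom 4): yes — every two-step S-path is closed by a direct edge.
Euclidean (axiom 5): no — a S b and a S e, but not b S e.
So F validates K, D, T, S4; S5 would additionally require S to be Euclidean. The strongest is S4.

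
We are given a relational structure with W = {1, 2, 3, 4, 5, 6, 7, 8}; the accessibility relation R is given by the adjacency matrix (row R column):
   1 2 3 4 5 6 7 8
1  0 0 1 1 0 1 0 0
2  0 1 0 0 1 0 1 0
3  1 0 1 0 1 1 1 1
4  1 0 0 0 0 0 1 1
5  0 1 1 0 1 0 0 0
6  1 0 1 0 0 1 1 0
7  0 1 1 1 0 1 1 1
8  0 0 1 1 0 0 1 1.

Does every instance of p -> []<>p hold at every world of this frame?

Axiom B corresponds to the accessibility relation being symmetric.
Symmetric: yes — every pair in R has its reverse in R.

Yes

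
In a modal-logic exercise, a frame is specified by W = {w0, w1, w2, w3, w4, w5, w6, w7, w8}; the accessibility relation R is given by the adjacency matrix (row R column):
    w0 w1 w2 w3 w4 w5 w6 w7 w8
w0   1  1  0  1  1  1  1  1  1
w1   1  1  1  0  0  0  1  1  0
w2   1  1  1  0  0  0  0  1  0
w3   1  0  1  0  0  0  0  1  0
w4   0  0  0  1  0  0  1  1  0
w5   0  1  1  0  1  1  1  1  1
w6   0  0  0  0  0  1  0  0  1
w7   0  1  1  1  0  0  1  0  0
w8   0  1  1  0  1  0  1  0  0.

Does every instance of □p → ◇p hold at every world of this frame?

By correspondence theory, D is valid on a frame iff R is serial.
Serial: yes — every world has a successor (e.g. w0 R w0).

Yes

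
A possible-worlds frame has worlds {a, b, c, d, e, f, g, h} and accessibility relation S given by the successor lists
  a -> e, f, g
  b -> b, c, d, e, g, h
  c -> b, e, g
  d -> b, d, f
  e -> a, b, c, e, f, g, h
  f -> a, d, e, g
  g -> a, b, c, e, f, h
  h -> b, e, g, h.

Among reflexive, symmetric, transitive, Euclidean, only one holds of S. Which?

Reflexive: no — a is not related to itself.
Symmetric: yes — every pair in S has its reverse in S.
Transitive: no — a S e and e S b, but not a S b.
Euclidean: no — b S c and b S d, but not c S d.
Only symmetric holds.

symmetric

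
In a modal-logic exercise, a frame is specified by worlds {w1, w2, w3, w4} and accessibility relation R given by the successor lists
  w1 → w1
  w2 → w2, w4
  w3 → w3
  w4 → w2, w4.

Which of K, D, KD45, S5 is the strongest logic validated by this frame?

S5

Serial (axiom D): yes — every world has a successor (e.g. w1 R w1).
Euclidean (axiom 5): yes — any two successors of a common world are R-related.
Transitive (axiom 4): yes — every two-step R-path is closed by a direct edge.
Reflexive (axiom T): yes — every world is R-related to itself.
So F validates K, D, KD45, S5. The strongest is S5.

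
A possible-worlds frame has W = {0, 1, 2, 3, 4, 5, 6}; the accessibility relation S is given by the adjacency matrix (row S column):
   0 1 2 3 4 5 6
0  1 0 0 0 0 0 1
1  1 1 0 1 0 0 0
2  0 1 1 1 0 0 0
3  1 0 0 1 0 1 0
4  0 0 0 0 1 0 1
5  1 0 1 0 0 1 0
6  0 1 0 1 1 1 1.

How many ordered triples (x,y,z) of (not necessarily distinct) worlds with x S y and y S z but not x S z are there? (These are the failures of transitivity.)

Enumerating: (0,6,1), (0,6,3), (0,6,4), (0,6,5), (1,0,6), (1,3,5), (2,1,0), (2,3,0), (2,3,5), (3,0,6), (3,5,2), (4,6,1), … and 9 more.
Total: 21.

21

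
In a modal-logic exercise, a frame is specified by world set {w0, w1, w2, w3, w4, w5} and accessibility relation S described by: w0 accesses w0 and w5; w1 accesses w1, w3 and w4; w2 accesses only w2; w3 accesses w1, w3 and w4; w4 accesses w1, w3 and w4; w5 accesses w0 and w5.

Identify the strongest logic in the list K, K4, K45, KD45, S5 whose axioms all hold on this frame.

S5

Transitive (axiom 4): yes — every two-step S-path is closed by a direct edge.
Euclidean (axiom 5): yes — any two successors of a common world are S-related.
Serial (axiom D): yes — every world has a successor (e.g. w0 S w0).
Reflexive (axiom T): yes — every world is S-related to itself.
So F validates K, K4, K45, KD45, S5. The strongest is S5.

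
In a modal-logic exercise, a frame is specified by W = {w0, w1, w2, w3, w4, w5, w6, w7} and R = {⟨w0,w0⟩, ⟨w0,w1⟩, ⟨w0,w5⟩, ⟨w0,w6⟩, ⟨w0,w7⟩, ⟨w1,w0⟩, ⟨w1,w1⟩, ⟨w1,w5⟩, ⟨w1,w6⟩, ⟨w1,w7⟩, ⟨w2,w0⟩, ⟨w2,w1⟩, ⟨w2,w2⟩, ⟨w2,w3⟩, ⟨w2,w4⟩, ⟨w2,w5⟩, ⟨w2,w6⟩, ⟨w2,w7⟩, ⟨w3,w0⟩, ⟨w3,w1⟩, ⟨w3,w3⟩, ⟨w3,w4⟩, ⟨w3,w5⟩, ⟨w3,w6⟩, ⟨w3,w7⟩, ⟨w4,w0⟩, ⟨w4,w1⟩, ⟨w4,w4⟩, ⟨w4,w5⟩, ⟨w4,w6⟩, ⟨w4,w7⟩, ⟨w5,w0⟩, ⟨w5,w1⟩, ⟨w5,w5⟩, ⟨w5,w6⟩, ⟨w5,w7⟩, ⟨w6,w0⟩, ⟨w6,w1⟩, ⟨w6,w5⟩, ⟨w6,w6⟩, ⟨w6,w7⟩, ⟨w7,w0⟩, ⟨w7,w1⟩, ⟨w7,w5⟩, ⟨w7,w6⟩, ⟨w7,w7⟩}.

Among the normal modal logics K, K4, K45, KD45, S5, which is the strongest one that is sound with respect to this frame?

Transitive (axiom 4): yes — every two-step R-path is closed by a direct edge.
Euclidean (axiom 5): no — w2 R w0 and w2 R w3, but not w0 R w3.
Serial (axiom D): yes — every world has a successor (e.g. w0 R w0).
Reflexive (axiom T): yes — every world is R-related to itself.
So F validates K, K4; K45 would additionally require R to be Euclidean. The strongest is K4.

K4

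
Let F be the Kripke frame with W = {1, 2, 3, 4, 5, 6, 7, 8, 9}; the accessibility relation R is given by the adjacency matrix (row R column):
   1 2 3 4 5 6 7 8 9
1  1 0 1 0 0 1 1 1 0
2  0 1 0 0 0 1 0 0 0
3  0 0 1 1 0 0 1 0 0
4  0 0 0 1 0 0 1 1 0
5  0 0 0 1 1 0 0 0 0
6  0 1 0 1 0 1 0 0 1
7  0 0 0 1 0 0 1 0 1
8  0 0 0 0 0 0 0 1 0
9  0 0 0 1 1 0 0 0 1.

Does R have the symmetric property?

Symmetric: no — 1 R 3 but not 3 R 1.

No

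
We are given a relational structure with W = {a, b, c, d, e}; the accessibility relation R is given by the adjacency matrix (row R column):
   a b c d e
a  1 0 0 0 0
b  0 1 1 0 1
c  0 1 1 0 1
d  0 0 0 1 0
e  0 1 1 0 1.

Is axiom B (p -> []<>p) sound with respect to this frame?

Yes

By correspondence theory, B is valid on a frame iff R is symmetric.
Symmetric: yes — every pair in R has its reverse in R.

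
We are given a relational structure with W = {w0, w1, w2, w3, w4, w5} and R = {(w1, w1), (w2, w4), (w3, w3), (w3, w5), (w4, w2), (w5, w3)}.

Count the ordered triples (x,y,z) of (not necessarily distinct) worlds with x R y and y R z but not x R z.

Enumerating: (w2,w4,w2), (w4,w2,w4), (w5,w3,w5).

3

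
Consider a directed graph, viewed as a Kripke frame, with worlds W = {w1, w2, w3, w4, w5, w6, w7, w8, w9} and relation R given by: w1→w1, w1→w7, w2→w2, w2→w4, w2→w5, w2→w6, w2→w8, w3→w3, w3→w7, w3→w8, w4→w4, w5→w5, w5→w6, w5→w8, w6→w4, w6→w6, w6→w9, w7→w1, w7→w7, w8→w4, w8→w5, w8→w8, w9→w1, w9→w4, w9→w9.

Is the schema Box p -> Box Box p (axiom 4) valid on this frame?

The schema 4 characterises exactly the transitive frames.
Transitive: no — w2 R w6 and w6 R w9, but not w2 R w9.

No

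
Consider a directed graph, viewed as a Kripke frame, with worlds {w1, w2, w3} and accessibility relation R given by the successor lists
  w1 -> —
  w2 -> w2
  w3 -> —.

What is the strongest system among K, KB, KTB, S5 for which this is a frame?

Symmetric (axiom B): yes — every pair in R has its reverse in R.
Reflexive (axiom T): no — w1 is not related to itself.
Euclidean (axiom 5): yes — any two successors of a common world are R-related.
So F validates K, KB; KTB would additionally require R to be reflexive. The strongest is KB.

KB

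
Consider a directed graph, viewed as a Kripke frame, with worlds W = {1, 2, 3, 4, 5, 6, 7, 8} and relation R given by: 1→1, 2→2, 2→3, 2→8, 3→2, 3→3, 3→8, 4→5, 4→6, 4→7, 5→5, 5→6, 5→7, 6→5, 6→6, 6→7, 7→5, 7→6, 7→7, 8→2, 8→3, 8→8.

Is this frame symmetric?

No

Symmetric: no — 4 R 5 but not 5 R 4.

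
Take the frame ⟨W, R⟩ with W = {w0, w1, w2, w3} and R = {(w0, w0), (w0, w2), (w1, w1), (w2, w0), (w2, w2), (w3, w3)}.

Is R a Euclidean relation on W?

Yes

Euclidean: yes — any two successors of a common world are R-related.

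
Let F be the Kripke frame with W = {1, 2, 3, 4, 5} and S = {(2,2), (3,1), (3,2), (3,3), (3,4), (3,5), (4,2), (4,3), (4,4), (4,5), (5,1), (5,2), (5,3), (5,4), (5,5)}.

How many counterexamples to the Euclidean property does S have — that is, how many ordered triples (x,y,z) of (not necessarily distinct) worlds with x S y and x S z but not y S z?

Enumerating: (3,1,1), (3,1,2), (3,1,3), (3,1,4), (3,1,5), (3,2,1), (3,2,3), (3,2,4), (3,2,5), (3,4,1), (4,2,3), (4,2,4), … and 11 more.
Total: 23.

23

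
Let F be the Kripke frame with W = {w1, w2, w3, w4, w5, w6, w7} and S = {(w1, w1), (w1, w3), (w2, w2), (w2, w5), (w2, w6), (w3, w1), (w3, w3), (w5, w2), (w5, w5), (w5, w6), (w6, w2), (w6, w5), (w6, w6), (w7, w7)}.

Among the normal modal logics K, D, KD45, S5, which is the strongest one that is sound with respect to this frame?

K

Serial (axiom D): no — w4 has no S-successor.
Euclidean (axiom 5): yes — any two successors of a common world are S-related.
Transitive (axiom 4): yes — every two-step S-path is closed by a direct edge.
Reflexive (axiom T): no — w4 is not related to itself.
So F validates K; D would additionally require S to be serial. The strongest is K.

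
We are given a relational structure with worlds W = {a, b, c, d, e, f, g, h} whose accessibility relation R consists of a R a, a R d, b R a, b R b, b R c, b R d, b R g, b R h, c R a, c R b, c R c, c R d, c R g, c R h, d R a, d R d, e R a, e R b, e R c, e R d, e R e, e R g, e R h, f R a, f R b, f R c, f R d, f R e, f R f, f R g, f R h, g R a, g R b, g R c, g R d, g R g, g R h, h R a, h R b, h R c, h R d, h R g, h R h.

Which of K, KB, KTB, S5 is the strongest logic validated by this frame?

Symmetric (axiom B): no — b R a but not a R b.
Reflexive (axiom T): yes — every world is R-related to itself.
Euclidean (axiom 5): no — b R a and b R c, but not a R c.
So F validates K; KB would additionally require R to be symmetric. The strongest is K.

K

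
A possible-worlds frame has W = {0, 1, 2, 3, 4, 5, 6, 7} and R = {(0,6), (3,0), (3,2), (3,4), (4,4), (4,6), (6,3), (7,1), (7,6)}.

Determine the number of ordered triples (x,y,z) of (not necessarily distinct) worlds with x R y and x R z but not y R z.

Enumerating: (0,6,6), (3,0,0), (3,0,2), (3,0,4), (3,2,0), (3,2,2), (3,2,4), (3,4,0), (3,4,2), (4,6,4), (4,6,6), (6,3,3), (7,1,1), (7,1,6), (7,6,1), (7,6,6).

16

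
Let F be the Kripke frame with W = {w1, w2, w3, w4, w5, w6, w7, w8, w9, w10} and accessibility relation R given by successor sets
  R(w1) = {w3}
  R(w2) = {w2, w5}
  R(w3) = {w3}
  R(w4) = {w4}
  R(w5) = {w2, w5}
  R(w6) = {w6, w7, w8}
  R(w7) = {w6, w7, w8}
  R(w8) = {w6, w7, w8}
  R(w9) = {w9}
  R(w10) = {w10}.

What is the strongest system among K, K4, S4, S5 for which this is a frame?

Transitive (axiom 4): yes — every two-step R-path is closed by a direct edge.
Reflexive (axiom T): no — w1 is not related to itself.
Euclidean (axiom 5): yes — any two successors of a common world are R-related.
So F validates K, K4; S4 would additionally require R to be reflexive. The strongest is K4.

K4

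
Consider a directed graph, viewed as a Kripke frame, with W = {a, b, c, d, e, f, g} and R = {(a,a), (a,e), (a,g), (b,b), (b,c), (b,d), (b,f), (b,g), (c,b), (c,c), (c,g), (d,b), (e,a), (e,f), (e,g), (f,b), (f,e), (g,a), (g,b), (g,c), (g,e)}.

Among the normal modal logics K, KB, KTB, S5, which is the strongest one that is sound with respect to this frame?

Symmetric (axiom B): yes — every pair in R has its reverse in R.
Reflexive (axiom T): no — d is not related to itself.
Euclidean (axiom 5): no — b R c and b R d, but not c R d.
So F validates K, KB; KTB would additionally require R to be reflexive. The strongest is KB.

KB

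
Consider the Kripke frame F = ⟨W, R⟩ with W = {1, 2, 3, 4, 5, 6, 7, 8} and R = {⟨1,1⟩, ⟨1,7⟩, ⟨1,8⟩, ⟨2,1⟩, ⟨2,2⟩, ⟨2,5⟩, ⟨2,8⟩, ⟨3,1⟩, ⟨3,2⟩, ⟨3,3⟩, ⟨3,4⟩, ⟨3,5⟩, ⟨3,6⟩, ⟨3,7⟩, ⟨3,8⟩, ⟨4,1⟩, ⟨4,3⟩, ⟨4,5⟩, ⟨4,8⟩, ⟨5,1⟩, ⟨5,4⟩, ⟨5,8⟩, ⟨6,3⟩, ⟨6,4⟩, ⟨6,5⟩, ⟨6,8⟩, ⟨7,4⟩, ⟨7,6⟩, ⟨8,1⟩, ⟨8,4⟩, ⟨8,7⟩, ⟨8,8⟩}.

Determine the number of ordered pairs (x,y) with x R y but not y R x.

Enumerating: (1,7), (2,1), (2,5), (2,8), (3,1), (3,2), (3,5), (3,7), (3,8), (4,1), (5,1), (5,8), (6,4), (6,5), (6,8), (7,4), (7,6), (8,7).

18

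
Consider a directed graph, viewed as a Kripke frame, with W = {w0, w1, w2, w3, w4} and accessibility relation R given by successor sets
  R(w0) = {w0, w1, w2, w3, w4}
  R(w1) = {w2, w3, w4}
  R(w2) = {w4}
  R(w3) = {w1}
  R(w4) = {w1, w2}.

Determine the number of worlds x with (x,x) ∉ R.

Enumerating: w1, w2, w3, w4.

4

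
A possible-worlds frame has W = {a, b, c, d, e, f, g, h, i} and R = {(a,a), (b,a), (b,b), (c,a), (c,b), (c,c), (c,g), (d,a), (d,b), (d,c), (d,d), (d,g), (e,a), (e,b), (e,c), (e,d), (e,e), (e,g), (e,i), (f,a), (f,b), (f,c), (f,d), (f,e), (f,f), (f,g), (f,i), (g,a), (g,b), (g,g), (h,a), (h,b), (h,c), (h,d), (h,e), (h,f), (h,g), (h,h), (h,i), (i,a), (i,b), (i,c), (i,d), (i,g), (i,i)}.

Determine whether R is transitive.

Yes

Transitive: yes — every two-step R-path is closed by a direct edge.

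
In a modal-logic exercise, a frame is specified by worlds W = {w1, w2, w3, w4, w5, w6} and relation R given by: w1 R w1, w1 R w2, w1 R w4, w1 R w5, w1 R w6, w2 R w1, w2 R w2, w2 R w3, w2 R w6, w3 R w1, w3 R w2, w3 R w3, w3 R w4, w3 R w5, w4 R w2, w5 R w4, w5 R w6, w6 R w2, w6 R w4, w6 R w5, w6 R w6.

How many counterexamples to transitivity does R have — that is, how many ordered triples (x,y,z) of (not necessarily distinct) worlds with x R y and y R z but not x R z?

18

Enumerating: (w1,w2,w3), (w2,w1,w4), (w2,w1,w5), (w2,w3,w4), (w2,w3,w5), (w2,w6,w4), (w2,w6,w5), (w3,w1,w6), (w3,w2,w6), (w3,w5,w6), (w4,w2,w1), (w4,w2,w3), (w4,w2,w6), (w5,w4,w2), (w5,w6,w2), (w5,w6,w5), (w6,w2,w1), (w6,w2,w3).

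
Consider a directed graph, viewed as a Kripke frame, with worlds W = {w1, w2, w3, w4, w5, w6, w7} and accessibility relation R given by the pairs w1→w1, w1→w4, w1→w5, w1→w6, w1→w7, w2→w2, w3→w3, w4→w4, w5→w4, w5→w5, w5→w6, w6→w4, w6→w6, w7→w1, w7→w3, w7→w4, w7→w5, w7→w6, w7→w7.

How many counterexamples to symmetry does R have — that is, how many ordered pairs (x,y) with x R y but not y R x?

10

Enumerating: (w1,w4), (w1,w5), (w1,w6), (w5,w4), (w5,w6), (w6,w4), (w7,w3), (w7,w4), (w7,w5), (w7,w6).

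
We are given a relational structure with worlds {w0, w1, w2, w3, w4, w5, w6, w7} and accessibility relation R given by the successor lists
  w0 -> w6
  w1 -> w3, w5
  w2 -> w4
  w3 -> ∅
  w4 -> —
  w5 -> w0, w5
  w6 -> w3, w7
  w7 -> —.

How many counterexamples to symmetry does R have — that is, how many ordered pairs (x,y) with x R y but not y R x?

7

Enumerating: (w0,w6), (w1,w3), (w1,w5), (w2,w4), (w5,w0), (w6,w3), (w6,w7).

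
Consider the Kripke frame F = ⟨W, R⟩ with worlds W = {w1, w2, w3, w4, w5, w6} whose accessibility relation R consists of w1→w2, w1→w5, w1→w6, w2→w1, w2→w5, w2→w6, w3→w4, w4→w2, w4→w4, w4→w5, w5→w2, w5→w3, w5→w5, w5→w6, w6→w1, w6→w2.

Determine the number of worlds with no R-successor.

R is serial; there are no such worlds.

0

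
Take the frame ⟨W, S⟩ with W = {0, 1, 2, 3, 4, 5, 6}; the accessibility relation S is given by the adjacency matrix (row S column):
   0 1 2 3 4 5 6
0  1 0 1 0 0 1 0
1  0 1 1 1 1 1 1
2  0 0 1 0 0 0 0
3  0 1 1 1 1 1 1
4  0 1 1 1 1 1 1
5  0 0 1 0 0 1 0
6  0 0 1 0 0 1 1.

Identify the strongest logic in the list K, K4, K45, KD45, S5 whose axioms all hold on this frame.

Transitive (axiom 4): yes — every two-step S-path is closed by a direct edge.
Euclidean (axiom 5): no — 0 S 2 and 0 S 5, but not 2 S 5.
Serial (axiom D): yes — every world has a successor (e.g. 0 S 0).
Reflexive (axiom T): yes — every world is S-related to itself.
So F validates K, K4; K45 would additionally require S to be Euclidean. The strongest is K4.

K4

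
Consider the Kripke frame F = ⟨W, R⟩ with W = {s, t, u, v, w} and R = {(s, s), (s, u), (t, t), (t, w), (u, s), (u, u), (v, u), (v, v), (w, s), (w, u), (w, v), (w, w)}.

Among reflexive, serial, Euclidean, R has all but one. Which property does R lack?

Reflexive: yes — every world is R-related to itself.
Serial: yes — every world has a successor (e.g. s R s).
Euclidean: no — w R s and w R v, but not s R v.
Only Euclidean fails.

Euclidean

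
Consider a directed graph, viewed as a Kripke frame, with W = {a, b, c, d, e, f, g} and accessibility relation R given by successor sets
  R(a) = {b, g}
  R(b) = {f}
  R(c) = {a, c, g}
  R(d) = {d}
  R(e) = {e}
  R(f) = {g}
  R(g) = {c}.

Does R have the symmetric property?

Symmetric: no — a R b but not b R a.

No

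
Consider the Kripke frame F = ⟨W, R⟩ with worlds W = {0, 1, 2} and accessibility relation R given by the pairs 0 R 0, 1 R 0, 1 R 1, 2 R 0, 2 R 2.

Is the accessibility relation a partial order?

Reflexive: yes — every world is R-related to itself.
Transitive: yes — every two-step R-path is closed by a direct edge.
Antisymmetric: yes — no distinct pair is related both ways.
So R is a partial order.

Yes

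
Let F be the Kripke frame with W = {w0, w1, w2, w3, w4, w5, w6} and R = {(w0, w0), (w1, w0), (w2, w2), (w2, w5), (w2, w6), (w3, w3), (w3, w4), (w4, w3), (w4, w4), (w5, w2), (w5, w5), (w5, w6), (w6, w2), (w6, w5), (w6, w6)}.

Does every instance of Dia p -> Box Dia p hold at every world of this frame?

Axiom 5 corresponds to the accessibility relation being Euclidean.
Euclidean: yes — any two successors of a common world are R-related.

Yes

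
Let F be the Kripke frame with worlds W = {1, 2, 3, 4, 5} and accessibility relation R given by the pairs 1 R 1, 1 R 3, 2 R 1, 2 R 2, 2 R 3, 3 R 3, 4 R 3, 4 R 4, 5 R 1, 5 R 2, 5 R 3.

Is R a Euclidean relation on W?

Euclidean: no — 2 R 3 and 2 R 1, but not 3 R 1.

No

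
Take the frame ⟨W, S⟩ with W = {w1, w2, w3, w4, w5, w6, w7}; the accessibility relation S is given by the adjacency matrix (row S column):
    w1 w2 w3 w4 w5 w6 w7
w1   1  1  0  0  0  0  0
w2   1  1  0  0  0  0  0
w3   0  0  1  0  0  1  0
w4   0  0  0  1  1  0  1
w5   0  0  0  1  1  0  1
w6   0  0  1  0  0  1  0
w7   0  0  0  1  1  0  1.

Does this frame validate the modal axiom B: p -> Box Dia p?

Axiom B corresponds to the accessibility relation being symmetric.
Symmetric: yes — every pair in S has its reverse in S.

Yes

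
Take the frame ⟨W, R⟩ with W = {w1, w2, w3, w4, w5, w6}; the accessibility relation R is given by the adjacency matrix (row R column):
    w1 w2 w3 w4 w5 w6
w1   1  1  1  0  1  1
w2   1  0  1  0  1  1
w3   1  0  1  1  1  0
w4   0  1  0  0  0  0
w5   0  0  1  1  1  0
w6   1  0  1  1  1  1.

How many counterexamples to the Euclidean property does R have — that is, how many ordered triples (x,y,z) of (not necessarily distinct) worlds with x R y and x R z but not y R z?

Enumerating: (w1,w2,w2), (w1,w3,w2), (w1,w3,w6), (w1,w5,w1), (w1,w5,w2), (w1,w5,w6), (w1,w6,w2), (w2,w3,w6), (w2,w5,w1), (w2,w5,w6), (w3,w1,w4), (w3,w4,w1), … and 17 more.
Total: 29.

29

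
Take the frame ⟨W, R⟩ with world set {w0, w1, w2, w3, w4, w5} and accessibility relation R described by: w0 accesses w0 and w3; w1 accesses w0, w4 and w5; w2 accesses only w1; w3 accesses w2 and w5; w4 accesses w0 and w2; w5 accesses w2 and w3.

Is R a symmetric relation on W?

Symmetric: no — w0 R w3 but not w3 R w0.

No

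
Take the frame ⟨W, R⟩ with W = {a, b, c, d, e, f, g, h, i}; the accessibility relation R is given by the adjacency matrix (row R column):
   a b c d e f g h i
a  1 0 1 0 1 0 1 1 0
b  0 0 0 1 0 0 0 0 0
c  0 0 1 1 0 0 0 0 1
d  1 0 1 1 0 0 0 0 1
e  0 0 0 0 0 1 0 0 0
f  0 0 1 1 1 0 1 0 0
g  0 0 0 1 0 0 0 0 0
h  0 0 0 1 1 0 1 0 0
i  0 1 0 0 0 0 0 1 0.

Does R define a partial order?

No

Reflexive: no — b is not related to itself.
Transitive: no — a R c and c R d, but not a R d.
Antisymmetric: no — c R d and d R c with c ≠ d.
So R is not a partial order.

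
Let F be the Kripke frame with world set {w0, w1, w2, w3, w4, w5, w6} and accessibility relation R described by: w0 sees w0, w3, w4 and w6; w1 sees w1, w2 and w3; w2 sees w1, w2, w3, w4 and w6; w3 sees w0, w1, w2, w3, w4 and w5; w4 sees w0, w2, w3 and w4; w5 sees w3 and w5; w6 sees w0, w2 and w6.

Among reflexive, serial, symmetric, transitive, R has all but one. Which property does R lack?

Reflexive: yes — every world is R-related to itself.
Serial: yes — every world has a successor (e.g. w0 R w0).
Symmetric: yes — every pair in R has its reverse in R.
Transitive: no — w0 R w3 and w3 R w1, but not w0 R w1.
Only transitive fails.

transitive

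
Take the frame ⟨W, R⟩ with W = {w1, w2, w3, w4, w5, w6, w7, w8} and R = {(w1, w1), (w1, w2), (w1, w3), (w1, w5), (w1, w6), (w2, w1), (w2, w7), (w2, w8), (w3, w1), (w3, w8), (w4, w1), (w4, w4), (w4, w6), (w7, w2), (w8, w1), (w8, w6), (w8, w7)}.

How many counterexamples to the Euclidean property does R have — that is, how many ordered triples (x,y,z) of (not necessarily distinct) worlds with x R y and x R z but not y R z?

Enumerating: (w1,w2,w2), (w1,w2,w3), (w1,w2,w5), (w1,w2,w6), (w1,w3,w2), (w1,w3,w3), (w1,w3,w5), (w1,w3,w6), (w1,w5,w1), (w1,w5,w2), (w1,w5,w3), (w1,w5,w5), … and 26 more.
Total: 38.

38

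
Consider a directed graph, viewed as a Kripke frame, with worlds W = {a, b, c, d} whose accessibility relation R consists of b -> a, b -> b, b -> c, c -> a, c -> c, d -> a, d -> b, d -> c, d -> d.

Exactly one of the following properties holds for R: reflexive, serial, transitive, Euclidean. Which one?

Reflexive: no — a is not related to itself.
Serial: no — a has no R-successor.
Transitive: yes — every two-step R-path is closed by a direct edge.
Euclidean: no — b R a and b R c, but not a R c.
Only transitive holds.

transitive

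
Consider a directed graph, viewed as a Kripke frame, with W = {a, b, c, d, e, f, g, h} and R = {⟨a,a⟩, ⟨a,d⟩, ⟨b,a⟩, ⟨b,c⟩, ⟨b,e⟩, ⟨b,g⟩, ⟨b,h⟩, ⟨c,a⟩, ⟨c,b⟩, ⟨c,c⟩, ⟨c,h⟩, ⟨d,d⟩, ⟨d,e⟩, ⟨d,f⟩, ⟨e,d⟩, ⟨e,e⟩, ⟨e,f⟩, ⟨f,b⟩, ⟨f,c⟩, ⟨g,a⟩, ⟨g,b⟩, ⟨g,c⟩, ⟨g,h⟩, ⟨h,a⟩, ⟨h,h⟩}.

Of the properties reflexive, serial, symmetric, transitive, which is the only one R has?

Reflexive: no — b is not related to itself.
Serial: yes — every world has a successor (e.g. a R a).
Symmetric: no — a R d but not d R a.
Transitive: no — a R d and d R e, but not a R e.
Only serial holds.

serial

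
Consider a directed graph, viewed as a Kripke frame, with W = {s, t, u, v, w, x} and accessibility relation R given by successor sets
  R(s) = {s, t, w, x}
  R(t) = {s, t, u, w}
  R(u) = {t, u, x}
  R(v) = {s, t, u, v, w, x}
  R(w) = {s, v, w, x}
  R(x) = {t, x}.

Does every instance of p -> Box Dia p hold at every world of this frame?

No

The schema B characterises exactly the symmetric frames.
Symmetric: no — s R x but not x R s.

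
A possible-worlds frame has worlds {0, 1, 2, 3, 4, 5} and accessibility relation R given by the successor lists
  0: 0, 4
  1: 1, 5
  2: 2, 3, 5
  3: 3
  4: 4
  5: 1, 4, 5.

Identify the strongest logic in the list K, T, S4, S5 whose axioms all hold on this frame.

Reflexive (axiom T): yes — every world is R-related to itself.
Transitive (axiom 4): no — 1 R 5 and 5 R 4, but not 1 R 4.
Euclidean (axiom 5): no — 2 R 3 and 2 R 5, but not 3 R 5.
So F validates K, T; S4 would additionally require R to be transitive. The strongest is T.

T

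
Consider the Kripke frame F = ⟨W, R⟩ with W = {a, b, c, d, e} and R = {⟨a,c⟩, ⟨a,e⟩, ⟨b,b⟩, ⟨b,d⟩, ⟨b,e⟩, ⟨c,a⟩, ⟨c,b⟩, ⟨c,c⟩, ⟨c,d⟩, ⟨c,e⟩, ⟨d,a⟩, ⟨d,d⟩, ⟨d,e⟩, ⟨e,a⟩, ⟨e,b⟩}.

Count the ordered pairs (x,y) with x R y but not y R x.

6

Enumerating: (b,d), (c,b), (c,d), (c,e), (d,a), (d,e).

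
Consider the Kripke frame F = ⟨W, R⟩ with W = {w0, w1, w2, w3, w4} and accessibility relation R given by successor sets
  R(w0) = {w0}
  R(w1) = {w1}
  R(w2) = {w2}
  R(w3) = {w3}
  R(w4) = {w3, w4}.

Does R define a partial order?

Reflexive: yes — every world is R-related to itself.
Transitive: yes — every two-step R-path is closed by a direct edge.
Antisymmetric: yes — no distinct pair is related both ways.
So R is a partial order.

Yes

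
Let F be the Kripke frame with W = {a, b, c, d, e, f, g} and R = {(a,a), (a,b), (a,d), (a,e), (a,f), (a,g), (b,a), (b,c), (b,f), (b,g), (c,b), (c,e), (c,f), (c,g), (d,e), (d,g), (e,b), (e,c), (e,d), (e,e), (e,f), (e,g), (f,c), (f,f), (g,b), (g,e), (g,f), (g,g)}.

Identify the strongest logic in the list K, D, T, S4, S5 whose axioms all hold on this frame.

Serial (axiom D): yes — every world has a successor (e.g. a R a).
Reflexive (axiom T): no — b is not related to itself.
Transitive (axiom 4): no — a R b and b R c, but not a R c.
Euclidean (axiom 5): no — a R b and a R d, but not b R d.
So F validates K, D; T would additionally require R to be reflexive. The strongest is D.

D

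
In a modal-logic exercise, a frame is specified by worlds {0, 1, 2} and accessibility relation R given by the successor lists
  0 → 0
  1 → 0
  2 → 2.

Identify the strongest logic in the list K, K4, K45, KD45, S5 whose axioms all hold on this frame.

Transitive (axiom 4): yes — every two-step R-path is closed by a direct edge.
Euclidean (axiom 5): yes — any two successors of a common world are R-related.
Serial (axiom D): yes — every world has a successor (e.g. 0 R 0).
Reflexive (axiom T): no — 1 is not related to itself.
So F validates K, K4, K45, KD45; S5 would additionally require R to be reflexive. The strongest is KD45.

KD45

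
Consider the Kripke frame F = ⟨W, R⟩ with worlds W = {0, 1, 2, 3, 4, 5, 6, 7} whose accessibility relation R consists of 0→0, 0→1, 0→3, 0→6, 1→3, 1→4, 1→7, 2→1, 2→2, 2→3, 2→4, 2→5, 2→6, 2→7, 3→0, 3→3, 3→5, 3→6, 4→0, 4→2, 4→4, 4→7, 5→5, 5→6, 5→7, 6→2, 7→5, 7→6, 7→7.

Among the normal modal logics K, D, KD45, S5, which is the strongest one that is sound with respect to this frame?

Serial (axiom D): yes — every world has a successor (e.g. 0 R 0).
Euclidean (axiom 5): no — 0 R 1 and 0 R 6, but not 1 R 6.
Transitive (axiom 4): no — 0 R 1 and 1 R 4, but not 0 R 4.
Reflexive (axiom T): no — 1 is not related to itself.
So F validates K, D; KD45 would additionally require R to be Euclidean and transitive. The strongest is D.

D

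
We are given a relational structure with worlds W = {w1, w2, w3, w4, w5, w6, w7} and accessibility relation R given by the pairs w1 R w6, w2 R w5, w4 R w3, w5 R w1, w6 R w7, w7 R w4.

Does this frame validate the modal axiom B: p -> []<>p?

No

By correspondence theory, B is valid on a frame iff R is symmetric.
Symmetric: no — w1 R w6 but not w6 R w1.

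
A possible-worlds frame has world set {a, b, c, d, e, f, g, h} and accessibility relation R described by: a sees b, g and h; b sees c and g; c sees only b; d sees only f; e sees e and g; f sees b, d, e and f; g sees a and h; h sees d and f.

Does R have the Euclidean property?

No

Euclidean: no — a R b and a R h, but not b R h.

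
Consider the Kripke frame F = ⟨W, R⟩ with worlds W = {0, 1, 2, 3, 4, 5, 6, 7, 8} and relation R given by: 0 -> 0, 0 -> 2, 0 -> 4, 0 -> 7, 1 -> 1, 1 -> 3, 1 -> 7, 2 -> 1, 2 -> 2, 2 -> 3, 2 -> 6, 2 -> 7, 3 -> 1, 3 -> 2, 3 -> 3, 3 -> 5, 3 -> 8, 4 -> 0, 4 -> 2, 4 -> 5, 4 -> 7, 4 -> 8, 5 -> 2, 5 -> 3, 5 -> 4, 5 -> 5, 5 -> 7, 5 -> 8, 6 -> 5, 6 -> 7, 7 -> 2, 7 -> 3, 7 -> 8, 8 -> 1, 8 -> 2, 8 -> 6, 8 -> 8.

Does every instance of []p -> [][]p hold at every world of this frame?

No

The schema 4 characterises exactly the transitive frames.
Transitive: no — 0 R 2 and 2 R 1, but not 0 R 1.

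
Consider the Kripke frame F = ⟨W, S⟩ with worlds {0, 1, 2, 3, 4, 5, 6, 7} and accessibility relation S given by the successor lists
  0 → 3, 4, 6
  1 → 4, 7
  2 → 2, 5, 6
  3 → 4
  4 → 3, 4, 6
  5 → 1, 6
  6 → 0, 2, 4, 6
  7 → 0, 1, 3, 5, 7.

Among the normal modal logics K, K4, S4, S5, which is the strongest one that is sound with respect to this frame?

Transitive (axiom 4): no — 0 S 6 and 6 S 2, but not 0 S 2.
Reflexive (axiom T): no — 0 is not related to itself.
Euclidean (axiom 5): no — 0 S 3 and 0 S 6, but not 3 S 6.
So F validates K; K4 would additionally require S to be transitive. The strongest is K.

K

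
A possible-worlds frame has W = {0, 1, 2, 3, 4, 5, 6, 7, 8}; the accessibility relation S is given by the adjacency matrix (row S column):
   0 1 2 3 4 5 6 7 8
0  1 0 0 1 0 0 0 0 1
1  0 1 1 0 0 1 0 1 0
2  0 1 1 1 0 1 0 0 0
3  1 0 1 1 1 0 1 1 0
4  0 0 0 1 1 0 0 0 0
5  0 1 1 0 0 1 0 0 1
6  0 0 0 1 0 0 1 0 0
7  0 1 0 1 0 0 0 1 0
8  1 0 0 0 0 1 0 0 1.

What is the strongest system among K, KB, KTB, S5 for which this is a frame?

Symmetric (axiom B): yes — every pair in S has its reverse in S.
Reflexive (axiom T): yes — every world is S-related to itself.
Euclidean (axiom 5): no — 0 S 3 and 0 S 8, but not 3 S 8.
So F validates K, KB, KTB; S5 would additionally require S to be Euclidean. The strongest is KTB.

KTB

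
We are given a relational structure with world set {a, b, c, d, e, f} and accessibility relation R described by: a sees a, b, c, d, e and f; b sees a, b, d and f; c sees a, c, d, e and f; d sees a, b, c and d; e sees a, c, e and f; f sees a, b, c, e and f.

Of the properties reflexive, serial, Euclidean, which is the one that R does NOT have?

Reflexive: yes — every world is R-related to itself.
Serial: yes — every world has a successor (e.g. a R a).
Euclidean: no — a R b and a R c, but not b R c.
Only Euclidean fails.

Euclidean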